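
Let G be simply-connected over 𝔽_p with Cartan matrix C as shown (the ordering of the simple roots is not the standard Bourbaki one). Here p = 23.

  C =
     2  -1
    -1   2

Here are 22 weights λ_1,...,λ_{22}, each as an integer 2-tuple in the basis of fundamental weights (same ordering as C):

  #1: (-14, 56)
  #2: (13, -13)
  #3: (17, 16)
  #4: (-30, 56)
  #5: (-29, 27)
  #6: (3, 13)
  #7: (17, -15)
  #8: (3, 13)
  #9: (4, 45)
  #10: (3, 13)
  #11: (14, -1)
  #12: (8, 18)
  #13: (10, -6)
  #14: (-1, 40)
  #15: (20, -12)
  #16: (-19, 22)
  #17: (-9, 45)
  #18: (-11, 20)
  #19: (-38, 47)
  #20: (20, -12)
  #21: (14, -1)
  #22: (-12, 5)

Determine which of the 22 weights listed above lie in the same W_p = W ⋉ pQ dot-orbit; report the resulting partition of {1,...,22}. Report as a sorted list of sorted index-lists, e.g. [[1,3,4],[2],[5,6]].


C ↔ A_2 under row/col permutation; |W(A_2)| = 6.

Ā_23 reps of the 22 weights (A_2, coords as presented):

  [1] (10, 11)
  [2] (2, 12)
  [3] (6, 5)
  [4] (6, 5)
  [5] (18, 5)
  [6] (4, 14)
  [7] (4, 14)
  [8] (4, 14)
  [9] (18, 5)
  [10] (4, 14)
  [11] (15, 0)
  [12] (4, 14)
  [13] (6, 5)
  [14] (18, 5)
  [15] (10, 11)
  [16] (18, 5)
  [17] (15, 0)
  [18] (10, 11)
  [19] (2, 12)
  [20] (10, 11)
  [21] (15, 0)
  [22] (6, 5)

The 22 indices split into 6 linkage classes (same alcove rep ⇔ same W_23-dot-orbit):

[[1, 15, 18, 20], [2, 19], [3, 4, 13, 22], [5, 9, 14, 16], [6, 7, 8, 10, 12], [11, 17, 21]]


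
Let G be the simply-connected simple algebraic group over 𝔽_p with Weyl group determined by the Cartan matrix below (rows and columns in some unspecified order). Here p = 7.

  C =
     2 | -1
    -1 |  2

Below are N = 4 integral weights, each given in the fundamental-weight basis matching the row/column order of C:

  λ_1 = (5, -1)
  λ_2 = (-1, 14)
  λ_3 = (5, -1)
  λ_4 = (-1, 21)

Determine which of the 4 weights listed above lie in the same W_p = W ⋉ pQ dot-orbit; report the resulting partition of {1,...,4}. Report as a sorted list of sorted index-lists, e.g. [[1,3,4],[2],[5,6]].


C ↔ A_2 under row/col permutation; |W(A_2)| = 6.

λ_j+ρ reflected into Ā_7 (⟨·,θ^∨⟩≤7); 2-tuples as given:

    1: (6, 0)
    2: (6, 0)
    3: (6, 0)
    4: (0, 1)

Grouping the 4 weights by Ā_7-representative: 2 linkage classes.

[[1, 2, 3], [4]]


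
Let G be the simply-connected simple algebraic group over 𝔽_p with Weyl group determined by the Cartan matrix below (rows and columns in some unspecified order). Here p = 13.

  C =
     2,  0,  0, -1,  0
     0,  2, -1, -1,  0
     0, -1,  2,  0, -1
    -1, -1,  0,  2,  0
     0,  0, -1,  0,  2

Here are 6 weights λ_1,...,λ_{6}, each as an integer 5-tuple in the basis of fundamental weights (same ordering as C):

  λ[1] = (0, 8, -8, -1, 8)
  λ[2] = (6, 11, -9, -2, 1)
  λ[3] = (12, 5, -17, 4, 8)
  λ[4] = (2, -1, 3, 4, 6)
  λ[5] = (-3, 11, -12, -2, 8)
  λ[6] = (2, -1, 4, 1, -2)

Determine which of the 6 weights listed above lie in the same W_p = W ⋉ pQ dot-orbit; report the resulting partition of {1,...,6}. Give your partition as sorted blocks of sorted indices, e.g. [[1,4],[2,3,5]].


Dynkin diagram of C (from the 8 off-diagonal −1 entries): A_5.

Ā_13 reps of the 6 weights (A_5, coords as presented):

  λ_1 → (1, 2, 7, 0, 2) · λ_2 → (1, 3, 2, 1, 1) · λ_3 → (3, 0, 4, 2, 1) · λ_4 → (3, 0, 4, 2, 1) · λ_5 → (1, 2, 7, 0, 2) · λ_6 → (3, 0, 4, 2, 1)

These 6 weights hit 3 W_13-dot-orbits; sizes (2, 1, 3):

[[1, 5], [2], [3, 4, 6]]


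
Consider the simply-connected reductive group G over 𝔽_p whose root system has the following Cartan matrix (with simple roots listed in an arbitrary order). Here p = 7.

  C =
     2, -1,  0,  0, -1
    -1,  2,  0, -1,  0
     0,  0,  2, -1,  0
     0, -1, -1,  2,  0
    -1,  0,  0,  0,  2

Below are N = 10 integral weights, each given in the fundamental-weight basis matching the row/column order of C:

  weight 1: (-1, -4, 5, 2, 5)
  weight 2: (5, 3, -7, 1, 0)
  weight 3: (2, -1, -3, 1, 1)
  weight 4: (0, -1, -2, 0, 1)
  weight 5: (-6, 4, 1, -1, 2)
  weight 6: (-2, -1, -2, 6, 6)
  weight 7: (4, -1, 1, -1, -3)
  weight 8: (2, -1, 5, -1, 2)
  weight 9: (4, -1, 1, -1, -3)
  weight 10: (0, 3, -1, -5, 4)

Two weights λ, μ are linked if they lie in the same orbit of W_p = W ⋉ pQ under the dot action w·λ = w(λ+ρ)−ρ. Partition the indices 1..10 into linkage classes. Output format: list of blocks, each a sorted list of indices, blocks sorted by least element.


C ↔ A_5 under row/col permutation; |W(A_5)| = 720.

Each λ_j+ρ reduced to Ā_7; 5-tuples below use C's row order:

  λ_1 → (1, 0, 1, 0, 2)
  λ_2 → (1, 0, 1, 0, 2)
  λ_3 → (3, 0, 2, 0, 2)
  λ_4 → (1, 0, 1, 0, 2)
  λ_5 → (3, 0, 2, 0, 2)
  λ_6 → (0, 1, 5, 0, 0)
  λ_7 → (3, 0, 2, 0, 2)
  λ_8 → (1, 0, 1, 0, 2)
  λ_9 → (3, 0, 2, 0, 2)
  λ_10 → (1, 0, 1, 0, 2)

Linkage partition of the 10 weights (3 classes, p=7):

[[1, 2, 4, 8, 10], [3, 5, 7, 9], [6]]


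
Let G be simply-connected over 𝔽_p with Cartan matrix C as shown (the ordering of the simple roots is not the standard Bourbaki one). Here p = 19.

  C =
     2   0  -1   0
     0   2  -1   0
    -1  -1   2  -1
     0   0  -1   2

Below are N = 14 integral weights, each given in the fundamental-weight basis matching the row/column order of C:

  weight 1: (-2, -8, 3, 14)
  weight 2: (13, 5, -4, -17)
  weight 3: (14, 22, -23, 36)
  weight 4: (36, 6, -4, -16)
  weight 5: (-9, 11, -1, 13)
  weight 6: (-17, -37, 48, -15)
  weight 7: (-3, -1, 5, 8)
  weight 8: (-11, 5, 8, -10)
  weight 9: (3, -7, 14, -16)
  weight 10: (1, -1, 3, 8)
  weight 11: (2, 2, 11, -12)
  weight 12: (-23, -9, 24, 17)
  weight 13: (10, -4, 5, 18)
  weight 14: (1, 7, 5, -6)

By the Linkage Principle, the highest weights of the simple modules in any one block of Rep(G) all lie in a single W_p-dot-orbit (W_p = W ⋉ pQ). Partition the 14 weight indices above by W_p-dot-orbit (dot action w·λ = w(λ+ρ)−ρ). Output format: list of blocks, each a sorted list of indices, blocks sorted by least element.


Dynkin diagram of C (from the 6 off-diagonal −1 entries): D_4.

Alcove-folded reps (p=19, 14 weights, presented ϖ-order):

  1: (3, 3, 1, 11)
  2: (3, 11, 2, 1)
  3: (3, 3, 1, 11)
  4: (3, 3, 1, 11)
  5: (0, 4, 1, 6)
  6: (3, 11, 2, 1)
  7: (2, 0, 4, 9)
  8: (0, 4, 5, 1)
  9: (2, 0, 4, 9)
  10: (2, 0, 4, 9)
  11: (3, 3, 1, 11)
  12: (3, 11, 2, 1)
  13: (3, 11, 2, 1)
  14: (2, 8, 1, 5)

Grouping the 14 weights by Ā_19-representative: 6 linkage classes.

[[1, 3, 4, 11], [2, 6, 12, 13], [5], [7, 9, 10], [8], [14]]


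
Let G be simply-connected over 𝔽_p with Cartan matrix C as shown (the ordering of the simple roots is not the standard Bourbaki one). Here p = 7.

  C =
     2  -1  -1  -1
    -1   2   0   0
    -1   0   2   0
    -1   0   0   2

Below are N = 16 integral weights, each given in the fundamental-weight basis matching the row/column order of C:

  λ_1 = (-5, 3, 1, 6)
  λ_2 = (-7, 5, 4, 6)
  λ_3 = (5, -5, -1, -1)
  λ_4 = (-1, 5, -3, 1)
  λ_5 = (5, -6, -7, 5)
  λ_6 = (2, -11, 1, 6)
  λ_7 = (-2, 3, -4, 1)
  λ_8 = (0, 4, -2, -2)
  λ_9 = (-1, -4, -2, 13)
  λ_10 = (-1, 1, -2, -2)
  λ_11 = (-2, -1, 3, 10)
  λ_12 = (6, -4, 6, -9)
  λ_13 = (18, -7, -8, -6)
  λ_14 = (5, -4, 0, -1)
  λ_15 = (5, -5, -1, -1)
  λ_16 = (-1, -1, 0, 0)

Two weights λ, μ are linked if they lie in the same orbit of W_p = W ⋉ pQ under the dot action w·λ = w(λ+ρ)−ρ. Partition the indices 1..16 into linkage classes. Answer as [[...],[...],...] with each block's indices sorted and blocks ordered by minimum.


Dynkin diagram of C (from the 6 off-diagonal −1 entries): D_4.

W_7-reps of the 16 weights in Ā_7 (same 4-coord order as C):

  λ_1 → (0, 0, 2, 3);  λ_2 → (0, 0, 1, 1);  λ_3 → (1, 4, 0, 0);  λ_4 → (1, 4, 0, 0);  λ_5 → (0, 0, 1, 1);  λ_6 → (0, 0, 2, 3);  λ_7 → (1, 0, 1, 2);  λ_8 → (1, 4, 0, 0);  λ_9 → (0, 3, 1, 0);  λ_10 → (0, 0, 1, 1);  λ_11 → (0, 3, 1, 0);  λ_12 → (0, 3, 1, 0);  λ_13 → (0, 0, 1, 1);  λ_14 → (0, 3, 1, 0);  λ_15 → (1, 4, 0, 0);  λ_16 → (0, 0, 1, 1)

5 distinct reps among the 16 weights ⇒ 5 W_7-linkage classes:

[[1, 6], [2, 5, 10, 13, 16], [3, 4, 8, 15], [7], [9, 11, 12, 14]]


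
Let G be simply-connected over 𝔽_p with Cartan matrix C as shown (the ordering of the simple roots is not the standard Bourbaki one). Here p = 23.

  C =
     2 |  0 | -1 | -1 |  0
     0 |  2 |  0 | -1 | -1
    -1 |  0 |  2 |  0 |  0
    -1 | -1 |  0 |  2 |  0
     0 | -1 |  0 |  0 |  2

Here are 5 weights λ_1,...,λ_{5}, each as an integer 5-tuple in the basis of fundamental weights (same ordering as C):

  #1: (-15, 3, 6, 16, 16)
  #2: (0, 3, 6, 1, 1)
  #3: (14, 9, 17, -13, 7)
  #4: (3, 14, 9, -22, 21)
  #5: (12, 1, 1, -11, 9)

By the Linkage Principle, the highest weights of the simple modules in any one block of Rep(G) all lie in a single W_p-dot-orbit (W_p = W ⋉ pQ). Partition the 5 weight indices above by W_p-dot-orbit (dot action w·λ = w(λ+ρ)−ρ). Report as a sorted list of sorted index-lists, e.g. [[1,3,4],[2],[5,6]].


Cartan matrix: type A_5 (|W|=720); un-permuting the 5 rows.

W_23-reps of the 5 weights in Ā_23 (same 5-coord order as C):

  λ_1+ρ ↦ (1, 4, 7, 2, 2)
  λ_2+ρ ↦ (1, 4, 7, 2, 2)
  λ_3+ρ ↦ (3, 8, 2, 2, 2)
  λ_4+ρ ↦ (1, 4, 7, 2, 2)
  λ_5+ρ ↦ (3, 8, 2, 2, 2)

Partition of {1..5} into 2 W_23-dot-orbits:

[[1, 2, 4], [3, 5]]


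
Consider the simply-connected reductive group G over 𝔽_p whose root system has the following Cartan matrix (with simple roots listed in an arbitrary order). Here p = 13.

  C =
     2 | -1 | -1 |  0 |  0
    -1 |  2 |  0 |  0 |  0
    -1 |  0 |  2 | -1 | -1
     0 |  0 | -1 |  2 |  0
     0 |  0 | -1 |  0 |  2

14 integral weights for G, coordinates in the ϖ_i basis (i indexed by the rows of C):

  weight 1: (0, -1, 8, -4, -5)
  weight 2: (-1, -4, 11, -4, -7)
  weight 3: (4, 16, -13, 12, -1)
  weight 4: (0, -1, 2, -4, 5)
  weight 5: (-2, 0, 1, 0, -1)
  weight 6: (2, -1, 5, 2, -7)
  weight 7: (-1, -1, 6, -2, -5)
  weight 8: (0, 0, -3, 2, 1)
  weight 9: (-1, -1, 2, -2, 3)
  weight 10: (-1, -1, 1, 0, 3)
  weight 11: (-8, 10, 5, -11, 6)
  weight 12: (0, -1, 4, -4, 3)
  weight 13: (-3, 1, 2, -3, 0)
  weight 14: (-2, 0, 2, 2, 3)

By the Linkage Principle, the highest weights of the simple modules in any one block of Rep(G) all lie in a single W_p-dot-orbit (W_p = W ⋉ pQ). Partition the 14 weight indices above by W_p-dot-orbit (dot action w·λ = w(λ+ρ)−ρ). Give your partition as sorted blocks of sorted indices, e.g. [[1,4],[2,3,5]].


C ↔ D_5 under row/col permutation; |W(D_5)| = 1920.

Folding the 14 weights λ_j+ρ into Ā_13 (reps in the given 5-coord order):

    [1] (1, 0, 2, 3, 4)
    [2] (1, 0, 0, 3, 6)
    [3] (1, 0, 2, 3, 4)
    [4] (1, 0, 0, 3, 6)
    [5] (1, 0, 1, 1, 0)
    [6] (1, 0, 0, 3, 6)
    [7] (0, 0, 2, 1, 4)
    [8] (1, 0, 1, 1, 0)
    [9] (0, 0, 2, 1, 4)
    [10] (0, 0, 2, 1, 4)
    [11] (0, 0, 2, 1, 4)
    [12] (1, 0, 2, 3, 4)
    [13] (1, 0, 1, 1, 0)
    [14] (1, 0, 2, 3, 4)

The 14 indices split into 4 linkage classes (same alcove rep ⇔ same W_13-dot-orbit):

[[1, 3, 12, 14], [2, 4, 6], [5, 8, 13], [7, 9, 10, 11]]


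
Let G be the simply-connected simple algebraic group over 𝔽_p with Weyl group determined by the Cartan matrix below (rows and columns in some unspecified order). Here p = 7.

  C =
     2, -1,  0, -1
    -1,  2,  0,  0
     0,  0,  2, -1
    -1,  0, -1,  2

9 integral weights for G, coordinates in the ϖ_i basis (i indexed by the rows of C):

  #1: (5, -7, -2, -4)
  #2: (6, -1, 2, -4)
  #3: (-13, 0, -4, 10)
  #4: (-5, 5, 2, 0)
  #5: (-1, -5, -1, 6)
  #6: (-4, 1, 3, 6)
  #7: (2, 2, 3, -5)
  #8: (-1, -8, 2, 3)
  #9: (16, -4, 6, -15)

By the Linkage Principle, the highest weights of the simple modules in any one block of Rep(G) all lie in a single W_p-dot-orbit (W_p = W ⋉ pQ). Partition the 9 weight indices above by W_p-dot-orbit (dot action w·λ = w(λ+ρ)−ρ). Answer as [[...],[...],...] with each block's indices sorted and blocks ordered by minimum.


Cartan matrix: type A_4 (|W|=120); un-permuting the 4 rows.

Folding the 9 weights λ_j+ρ into Ā_7 (reps in the given 4-coord order):

  λ_1+ρ ↦ (1, 2, 0, 3);  λ_2+ρ ↦ (4, 0, 0, 3);  λ_3+ρ ↦ (1, 2, 0, 3);  λ_4+ρ ↦ (1, 2, 0, 3);  λ_5+ρ ↦ (4, 0, 0, 3);  λ_6+ρ ↦ (1, 2, 0, 3);  λ_7+ρ ↦ (1, 2, 0, 3);  λ_8+ρ ↦ (4, 0, 0, 3);  λ_9+ρ ↦ (4, 0, 0, 3)

These 9 weights hit 2 W_7-dot-orbits; sizes (5, 4):

[[1, 3, 4, 6, 7], [2, 5, 8, 9]]


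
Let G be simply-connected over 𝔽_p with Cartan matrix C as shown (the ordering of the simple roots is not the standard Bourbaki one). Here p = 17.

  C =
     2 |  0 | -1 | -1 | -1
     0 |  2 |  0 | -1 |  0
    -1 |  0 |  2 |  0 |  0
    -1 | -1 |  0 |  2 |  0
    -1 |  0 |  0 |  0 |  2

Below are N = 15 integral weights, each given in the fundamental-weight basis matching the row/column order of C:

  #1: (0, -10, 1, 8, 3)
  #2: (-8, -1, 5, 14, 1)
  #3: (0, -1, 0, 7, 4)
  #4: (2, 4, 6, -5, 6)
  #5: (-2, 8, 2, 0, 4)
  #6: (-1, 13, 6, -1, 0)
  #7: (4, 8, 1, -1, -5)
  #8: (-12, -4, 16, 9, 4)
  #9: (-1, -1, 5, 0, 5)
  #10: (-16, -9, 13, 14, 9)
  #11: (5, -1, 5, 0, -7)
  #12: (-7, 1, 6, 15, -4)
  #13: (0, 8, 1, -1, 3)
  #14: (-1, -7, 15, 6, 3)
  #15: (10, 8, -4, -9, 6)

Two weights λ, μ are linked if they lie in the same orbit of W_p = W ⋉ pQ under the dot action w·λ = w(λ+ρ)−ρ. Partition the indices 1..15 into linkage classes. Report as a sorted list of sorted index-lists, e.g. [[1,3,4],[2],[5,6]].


C ↔ D_5 under row/col permutation; |W(D_5)| = 1920.

Ā_17 reps of the 15 weights (D_5, coords as presented):

    λ_1+ρ ↦ (1, 9, 2, 0, 4)
    λ_2+ρ ↦ (1, 0, 1, 1, 5)
    λ_3+ρ ↦ (1, 0, 1, 1, 5)
    λ_4+ρ ↦ (0, 0, 6, 1, 6)
    λ_5+ρ ↦ (1, 9, 2, 0, 4)
    λ_6+ρ ↦ (1, 9, 2, 0, 4)
    λ_7+ρ ↦ (1, 9, 2, 0, 4)
    λ_8+ρ ↦ (0, 0, 6, 1, 6)
    λ_9+ρ ↦ (0, 0, 6, 1, 6)
    λ_10+ρ ↦ (1, 0, 1, 1, 5)
    λ_11+ρ ↦ (0, 0, 6, 1, 6)
    λ_12+ρ ↦ (1, 0, 1, 1, 5)
    λ_13+ρ ↦ (1, 9, 2, 0, 4)
    λ_14+ρ ↦ (0, 0, 6, 1, 6)
    λ_15+ρ ↦ (1, 0, 1, 1, 5)

These 15 weights hit 3 W_17-dot-orbits; sizes (5, 5, 5):

[[1, 5, 6, 7, 13], [2, 3, 10, 12, 15], [4, 8, 9, 11, 14]]


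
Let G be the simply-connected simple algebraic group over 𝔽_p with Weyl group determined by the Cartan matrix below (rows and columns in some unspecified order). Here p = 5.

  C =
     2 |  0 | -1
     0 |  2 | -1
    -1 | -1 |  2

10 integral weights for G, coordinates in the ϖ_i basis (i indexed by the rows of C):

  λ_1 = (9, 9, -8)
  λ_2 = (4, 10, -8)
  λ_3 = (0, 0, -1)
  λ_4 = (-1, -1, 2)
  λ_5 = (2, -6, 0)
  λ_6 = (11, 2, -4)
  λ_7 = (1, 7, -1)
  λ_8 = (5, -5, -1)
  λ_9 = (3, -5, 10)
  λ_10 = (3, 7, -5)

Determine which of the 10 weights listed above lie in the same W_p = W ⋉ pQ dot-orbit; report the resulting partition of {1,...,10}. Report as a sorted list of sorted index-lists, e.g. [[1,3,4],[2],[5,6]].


C ↔ A_3 under row/col permutation; |W(A_3)| = 24.

λ_j+ρ reflected into Ā_5 (⟨·,θ^∨⟩≤5); 3-tuples as given:

    1: (0, 0, 3)
    2: (3, 1, 1)
    3: (1, 1, 0)
    4: (0, 0, 3)
    5: (1, 1, 3)
    6: (0, 1, 2)
    7: (0, 0, 3)
    8: (1, 1, 3)
    9: (1, 1, 3)
    10: (3, 1, 1)

Linkage partition of the 10 weights (5 classes, p=5):

[[1, 4, 7], [2, 10], [3], [5, 8, 9], [6]]


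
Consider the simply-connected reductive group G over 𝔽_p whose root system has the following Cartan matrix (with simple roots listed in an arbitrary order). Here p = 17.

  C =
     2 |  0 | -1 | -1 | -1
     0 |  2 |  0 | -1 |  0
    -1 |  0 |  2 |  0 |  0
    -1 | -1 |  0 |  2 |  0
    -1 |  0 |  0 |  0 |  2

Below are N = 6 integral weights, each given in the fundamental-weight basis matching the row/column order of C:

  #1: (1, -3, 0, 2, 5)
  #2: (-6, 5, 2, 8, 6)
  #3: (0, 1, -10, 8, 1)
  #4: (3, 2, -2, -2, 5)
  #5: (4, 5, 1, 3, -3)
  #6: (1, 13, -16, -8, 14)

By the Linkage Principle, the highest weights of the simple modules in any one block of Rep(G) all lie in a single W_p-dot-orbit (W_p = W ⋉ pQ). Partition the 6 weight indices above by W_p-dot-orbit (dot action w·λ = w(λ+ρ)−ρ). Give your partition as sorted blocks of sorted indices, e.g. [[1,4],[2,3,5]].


C ↔ D_5 under row/col permutation; |W(D_5)| = 1920.

Alcove-folded reps (p=17, 6 weights, presented ϖ-order):

  λ_1 → (2, 2, 1, 1, 6) · λ_2 → (0, 3, 2, 3, 2) · λ_3 → (2, 2, 1, 1, 6) · λ_4 → (2, 2, 1, 1, 6) · λ_5 → (0, 3, 2, 3, 2) · λ_6 → (0, 3, 2, 3, 2)

Linkage partition of the 6 weights (2 classes, p=17):

[[1, 3, 4], [2, 5, 6]]


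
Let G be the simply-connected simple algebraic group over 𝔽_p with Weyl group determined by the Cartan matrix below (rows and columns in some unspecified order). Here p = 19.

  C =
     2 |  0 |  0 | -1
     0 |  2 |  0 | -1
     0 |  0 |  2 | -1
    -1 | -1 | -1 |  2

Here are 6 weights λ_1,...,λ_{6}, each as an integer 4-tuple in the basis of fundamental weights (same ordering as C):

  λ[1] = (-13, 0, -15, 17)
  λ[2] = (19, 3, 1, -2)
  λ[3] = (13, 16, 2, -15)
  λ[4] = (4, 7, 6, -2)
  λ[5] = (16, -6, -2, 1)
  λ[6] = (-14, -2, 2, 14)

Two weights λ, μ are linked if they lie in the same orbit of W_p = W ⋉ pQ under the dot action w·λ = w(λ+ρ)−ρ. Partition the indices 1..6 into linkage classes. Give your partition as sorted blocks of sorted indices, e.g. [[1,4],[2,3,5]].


Dynkin diagram of C (from the 6 off-diagonal −1 entries): D_4.

W_19-reps of the 6 weights in Ā_19 (same 4-coord order as C):

  λ_1+ρ ↦ (4, 7, 6, 1)
  λ_2+ρ ↦ (13, 1, 3, 1)
  λ_3+ρ ↦ (0, 3, 11, 2)
  λ_4+ρ ↦ (4, 7, 6, 1)
  λ_5+ρ ↦ (13, 1, 3, 1)
  λ_6+ρ ↦ (13, 1, 3, 1)

Grouping the 6 weights by Ā_19-representative: 3 linkage classes.

[[1, 4], [2, 5, 6], [3]]


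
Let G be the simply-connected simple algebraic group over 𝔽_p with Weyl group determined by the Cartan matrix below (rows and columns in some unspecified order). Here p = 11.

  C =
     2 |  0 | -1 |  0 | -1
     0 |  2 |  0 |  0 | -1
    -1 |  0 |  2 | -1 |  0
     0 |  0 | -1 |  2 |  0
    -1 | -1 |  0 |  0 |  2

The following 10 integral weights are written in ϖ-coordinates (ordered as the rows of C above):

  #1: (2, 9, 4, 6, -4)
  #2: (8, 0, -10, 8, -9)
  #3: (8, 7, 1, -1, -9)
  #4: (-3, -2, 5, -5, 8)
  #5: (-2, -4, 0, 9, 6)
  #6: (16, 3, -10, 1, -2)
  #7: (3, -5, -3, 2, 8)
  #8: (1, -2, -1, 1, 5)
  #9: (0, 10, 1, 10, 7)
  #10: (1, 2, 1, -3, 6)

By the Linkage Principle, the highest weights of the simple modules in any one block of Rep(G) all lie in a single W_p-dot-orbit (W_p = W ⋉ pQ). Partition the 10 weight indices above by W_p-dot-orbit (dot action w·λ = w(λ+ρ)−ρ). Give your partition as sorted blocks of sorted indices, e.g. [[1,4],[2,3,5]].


Cartan matrix: type A_5 (|W|=720); un-permuting the 5 rows.

Each λ_j+ρ reduced to Ā_11; 5-tuples below use C's row order:

    λ_1+ρ ↦ (1, 3, 0, 4, 0)
    λ_2+ρ ↦ (1, 0, 1, 0, 7)
    λ_3+ρ ↦ (1, 0, 2, 0, 8)
    λ_4+ρ ↦ (2, 1, 0, 2, 5)
    λ_5+ρ ↦ (1, 3, 0, 4, 0)
    λ_6+ρ ↦ (2, 1, 0, 2, 5)
    λ_7+ρ ↦ (2, 1, 0, 2, 5)
    λ_8+ρ ↦ (2, 1, 0, 2, 5)
    λ_9+ρ ↦ (1, 0, 2, 0, 8)
    λ_10+ρ ↦ (1, 0, 1, 0, 7)

These 10 weights hit 4 W_11-dot-orbits; sizes (2, 2, 2, 4):

[[1, 5], [2, 10], [3, 9], [4, 6, 7, 8]]


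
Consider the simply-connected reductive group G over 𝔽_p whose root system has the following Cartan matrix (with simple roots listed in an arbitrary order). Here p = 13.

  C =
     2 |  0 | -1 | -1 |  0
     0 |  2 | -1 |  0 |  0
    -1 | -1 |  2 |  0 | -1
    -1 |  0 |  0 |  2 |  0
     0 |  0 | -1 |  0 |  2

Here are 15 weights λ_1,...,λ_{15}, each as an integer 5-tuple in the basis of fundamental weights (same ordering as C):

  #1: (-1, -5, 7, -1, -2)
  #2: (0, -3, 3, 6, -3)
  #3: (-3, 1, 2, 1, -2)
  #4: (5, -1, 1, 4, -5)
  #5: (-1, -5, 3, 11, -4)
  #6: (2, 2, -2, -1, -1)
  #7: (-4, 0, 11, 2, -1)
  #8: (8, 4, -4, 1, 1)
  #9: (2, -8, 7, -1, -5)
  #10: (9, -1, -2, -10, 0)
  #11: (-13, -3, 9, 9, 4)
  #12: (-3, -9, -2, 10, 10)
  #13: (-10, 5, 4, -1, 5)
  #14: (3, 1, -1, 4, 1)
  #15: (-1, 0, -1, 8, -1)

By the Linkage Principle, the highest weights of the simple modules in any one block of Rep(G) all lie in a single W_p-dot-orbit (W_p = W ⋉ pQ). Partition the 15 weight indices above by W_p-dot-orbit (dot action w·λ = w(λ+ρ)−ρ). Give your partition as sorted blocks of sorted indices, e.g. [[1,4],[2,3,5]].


C ↔ D_5 under row/col permutation; |W(D_5)| = 1920.

λ_j+ρ reflected into Ā_13 (⟨·,θ^∨⟩≤13); 5-tuples as given:

  [1] (0, 4, 3, 0, 1)
  [2] (1, 2, 0, 7, 2)
  [3] (2, 2, 0, 0, 1)
  [4] (0, 2, 0, 5, 2)
  [5] (0, 1, 0, 9, 0)
  [6] (2, 2, 0, 0, 1)
  [7] (0, 1, 0, 9, 0)
  [8] (2, 2, 0, 0, 1)
  [9] (0, 4, 3, 0, 1)
  [10] (0, 1, 0, 9, 0)
  [11] (2, 2, 0, 0, 1)
  [12] (2, 2, 0, 0, 1)
  [13] (0, 2, 0, 5, 2)
  [14] (0, 2, 0, 5, 2)
  [15] (0, 1, 0, 9, 0)

Grouping the 15 weights by Ā_13-representative: 5 linkage classes.

[[1, 9], [2], [3, 6, 8, 11, 12], [4, 13, 14], [5, 7, 10, 15]]


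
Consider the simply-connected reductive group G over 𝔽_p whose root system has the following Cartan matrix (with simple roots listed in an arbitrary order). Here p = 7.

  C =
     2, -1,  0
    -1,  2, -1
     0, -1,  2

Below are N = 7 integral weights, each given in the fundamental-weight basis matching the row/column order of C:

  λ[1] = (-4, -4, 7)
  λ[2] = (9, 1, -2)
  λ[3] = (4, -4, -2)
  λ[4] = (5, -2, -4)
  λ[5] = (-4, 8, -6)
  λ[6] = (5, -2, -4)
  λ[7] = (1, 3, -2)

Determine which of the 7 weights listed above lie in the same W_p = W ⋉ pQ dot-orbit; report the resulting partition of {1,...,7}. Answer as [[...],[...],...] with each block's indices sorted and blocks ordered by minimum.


Dynkin diagram of C (from the 4 off-diagonal −1 entries): A_3.

Ā_7 reps of the 7 weights (A_3, coords as presented):

  [1] (2, 3, 1);  [2] (2, 3, 1);  [3] (1, 1, 3);  [4] (2, 3, 1);  [5] (1, 1, 3);  [6] (2, 3, 1);  [7] (2, 3, 1)

Partition of {1..7} into 2 W_7-dot-orbits:

[[1, 2, 4, 6, 7], [3, 5]]


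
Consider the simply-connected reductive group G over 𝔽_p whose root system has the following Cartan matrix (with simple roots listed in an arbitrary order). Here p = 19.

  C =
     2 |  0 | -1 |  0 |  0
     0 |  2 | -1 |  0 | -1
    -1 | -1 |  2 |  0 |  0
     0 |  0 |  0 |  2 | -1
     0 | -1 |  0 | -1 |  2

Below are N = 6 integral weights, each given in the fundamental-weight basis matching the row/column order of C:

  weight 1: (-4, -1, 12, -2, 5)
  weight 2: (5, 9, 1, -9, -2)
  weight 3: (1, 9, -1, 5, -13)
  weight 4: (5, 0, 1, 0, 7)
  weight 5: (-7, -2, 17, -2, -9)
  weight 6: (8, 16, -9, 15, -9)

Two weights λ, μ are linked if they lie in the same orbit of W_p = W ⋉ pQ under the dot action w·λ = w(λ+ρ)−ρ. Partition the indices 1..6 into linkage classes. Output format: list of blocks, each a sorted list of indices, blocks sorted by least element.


Cartan matrix: type A_5 (|W|=720); un-permuting the 5 rows.

W_19-reps of the 6 weights in Ā_19 (same 5-coord order as C):

  λ_1 → (3, 0, 10, 1, 5) · λ_2 → (6, 1, 2, 1, 8) · λ_3 → (0, 0, 2, 6, 4) · λ_4 → (6, 1, 2, 1, 8) · λ_5 → (6, 1, 2, 1, 8) · λ_6 → (6, 1, 2, 1, 8)

Partition of {1..6} into 3 W_19-dot-orbits:

[[1], [2, 4, 5, 6], [3]]


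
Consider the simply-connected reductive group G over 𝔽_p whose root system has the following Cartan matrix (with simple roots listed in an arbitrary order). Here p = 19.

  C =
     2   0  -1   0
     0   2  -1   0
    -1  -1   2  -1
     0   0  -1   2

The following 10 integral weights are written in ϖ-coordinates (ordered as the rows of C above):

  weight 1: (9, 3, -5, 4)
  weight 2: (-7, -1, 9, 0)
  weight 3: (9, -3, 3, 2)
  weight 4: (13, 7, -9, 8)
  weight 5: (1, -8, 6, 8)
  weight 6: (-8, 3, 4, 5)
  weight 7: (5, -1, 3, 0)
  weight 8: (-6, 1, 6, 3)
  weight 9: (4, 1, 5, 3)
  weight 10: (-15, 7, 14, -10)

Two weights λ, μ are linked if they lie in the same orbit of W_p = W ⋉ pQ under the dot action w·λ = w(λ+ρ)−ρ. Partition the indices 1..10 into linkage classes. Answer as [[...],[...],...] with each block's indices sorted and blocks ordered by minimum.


Type D_4, rank 4, |W|=192; reorder rows/cols to standard.

Folding the 10 weights λ_j+ρ into Ā_19 (reps in the given 4-coord order):

  λ_1+ρ ↦ (6, 0, 4, 1) · λ_2+ρ ↦ (6, 0, 4, 1) · λ_3+ρ ↦ (10, 2, 2, 3) · λ_4+ρ ↦ (6, 0, 4, 1) · λ_5+ρ ↦ (2, 7, 0, 9) · λ_6+ρ ↦ (5, 2, 2, 4) · λ_7+ρ ↦ (6, 0, 4, 1) · λ_8+ρ ↦ (5, 2, 2, 4) · λ_9+ρ ↦ (5, 2, 2, 4) · λ_10+ρ ↦ (6, 0, 4, 1)

The 10 indices split into 4 linkage classes (same alcove rep ⇔ same W_19-dot-orbit):

[[1, 2, 4, 7, 10], [3], [5], [6, 8, 9]]


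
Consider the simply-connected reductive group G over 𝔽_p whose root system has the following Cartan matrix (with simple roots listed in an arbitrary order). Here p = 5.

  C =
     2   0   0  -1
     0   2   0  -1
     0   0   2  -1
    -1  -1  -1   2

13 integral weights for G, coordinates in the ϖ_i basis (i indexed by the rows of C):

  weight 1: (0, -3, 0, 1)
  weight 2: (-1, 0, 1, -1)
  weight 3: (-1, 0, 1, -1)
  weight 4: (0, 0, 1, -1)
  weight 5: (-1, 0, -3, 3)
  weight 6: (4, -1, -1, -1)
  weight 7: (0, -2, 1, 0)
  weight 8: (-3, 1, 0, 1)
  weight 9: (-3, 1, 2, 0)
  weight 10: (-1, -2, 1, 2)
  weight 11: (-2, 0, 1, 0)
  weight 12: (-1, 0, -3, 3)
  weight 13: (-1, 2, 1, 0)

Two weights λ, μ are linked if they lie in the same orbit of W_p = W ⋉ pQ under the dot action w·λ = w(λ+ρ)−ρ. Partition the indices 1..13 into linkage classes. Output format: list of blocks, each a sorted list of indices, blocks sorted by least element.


D_4 Cartan matrix, 4 simple roots permuted; ρ=(1,1,1,1).

Folding the 13 weights λ_j+ρ into Ā_5 (reps in the given 4-coord order):

  λ_1+ρ ↦ (1, 2, 1, 0) · λ_2+ρ ↦ (0, 1, 2, 0) · λ_3+ρ ↦ (0, 1, 2, 0) · λ_4+ρ ↦ (1, 1, 2, 0) · λ_5+ρ ↦ (0, 1, 2, 0) · λ_6+ρ ↦ (5, 0, 0, 0) · λ_7+ρ ↦ (1, 1, 2, 0) · λ_8+ρ ↦ (2, 2, 1, 0) · λ_9+ρ ↦ (1, 1, 2, 0) · λ_10+ρ ↦ (0, 1, 2, 0) · λ_11+ρ ↦ (1, 1, 2, 0) · λ_12+ρ ↦ (0, 1, 2, 0) · λ_13+ρ ↦ (1, 2, 1, 0)

5 distinct reps among the 13 weights ⇒ 5 W_5-linkage classes:

[[1, 13], [2, 3, 5, 10, 12], [4, 7, 9, 11], [6], [8]]


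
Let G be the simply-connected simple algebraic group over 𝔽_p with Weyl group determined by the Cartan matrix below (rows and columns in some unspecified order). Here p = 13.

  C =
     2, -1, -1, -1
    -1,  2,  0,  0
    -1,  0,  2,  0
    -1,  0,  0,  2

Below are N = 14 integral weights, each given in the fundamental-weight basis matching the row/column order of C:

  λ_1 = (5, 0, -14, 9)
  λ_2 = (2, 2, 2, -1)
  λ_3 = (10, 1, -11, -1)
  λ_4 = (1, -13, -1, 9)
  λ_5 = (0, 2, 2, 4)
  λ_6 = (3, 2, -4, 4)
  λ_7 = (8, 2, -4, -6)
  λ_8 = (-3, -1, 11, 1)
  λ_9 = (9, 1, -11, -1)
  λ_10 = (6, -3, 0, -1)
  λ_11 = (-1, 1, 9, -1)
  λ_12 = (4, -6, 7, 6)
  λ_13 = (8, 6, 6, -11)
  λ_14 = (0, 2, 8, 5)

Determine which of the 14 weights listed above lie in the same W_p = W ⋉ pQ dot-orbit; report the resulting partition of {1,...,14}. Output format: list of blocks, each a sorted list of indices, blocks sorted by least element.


Root system D_4: the 4×4 matrix C matches after relabeling.

W_13-reps of the 14 weights in Ā_13 (same 4-coord order as C):

  λ_1+ρ ↦ (3, 3, 3, 0)
  λ_2+ρ ↦ (3, 3, 3, 0)
  λ_3+ρ ↦ (0, 2, 10, 0)
  λ_4+ρ ↦ (0, 2, 10, 0)
  λ_5+ρ ↦ (1, 3, 3, 5)
  λ_6+ρ ↦ (1, 3, 3, 5)
  λ_7+ρ ↦ (1, 3, 3, 5)
  λ_8+ρ ↦ (0, 2, 10, 0)
  λ_9+ρ ↦ (0, 2, 10, 0)
  λ_10+ρ ↦ (5, 2, 1, 0)
  λ_11+ρ ↦ (0, 2, 10, 0)
  λ_12+ρ ↦ (5, 2, 1, 0)
  λ_13+ρ ↦ (3, 3, 3, 0)
  λ_14+ρ ↦ (3, 3, 3, 0)

Linkage partition of the 14 weights (4 classes, p=13):

[[1, 2, 13, 14], [3, 4, 8, 9, 11], [5, 6, 7], [10, 12]]


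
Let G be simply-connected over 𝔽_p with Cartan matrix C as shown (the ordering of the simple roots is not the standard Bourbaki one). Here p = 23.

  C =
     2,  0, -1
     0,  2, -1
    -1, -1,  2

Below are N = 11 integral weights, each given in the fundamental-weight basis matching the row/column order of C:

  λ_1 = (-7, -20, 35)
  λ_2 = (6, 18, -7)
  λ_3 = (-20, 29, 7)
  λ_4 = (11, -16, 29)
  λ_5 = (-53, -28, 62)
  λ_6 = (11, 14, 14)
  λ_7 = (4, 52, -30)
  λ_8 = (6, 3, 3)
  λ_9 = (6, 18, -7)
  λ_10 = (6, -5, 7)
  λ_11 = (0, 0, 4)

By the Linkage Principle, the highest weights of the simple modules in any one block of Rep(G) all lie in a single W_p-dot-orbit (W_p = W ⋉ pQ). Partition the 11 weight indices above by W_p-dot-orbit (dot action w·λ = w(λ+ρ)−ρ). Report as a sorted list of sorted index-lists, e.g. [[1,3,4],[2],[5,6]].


A_3 Cartan matrix, 3 simple roots permuted; ρ=(1,1,1).

Alcove-folded reps (p=23, 11 weights, presented ϖ-order):

  1: (7, 6, 4) · 2: (1, 13, 6) · 3: (7, 4, 4) · 4: (7, 4, 4) · 5: (7, 6, 4) · 6: (7, 4, 4) · 7: (1, 1, 5) · 8: (7, 4, 4) · 9: (1, 13, 6) · 10: (7, 4, 4) · 11: (1, 1, 5)

The 11 indices split into 4 linkage classes (same alcove rep ⇔ same W_23-dot-orbit):

[[1, 5], [2, 9], [3, 4, 6, 8, 10], [7, 11]]


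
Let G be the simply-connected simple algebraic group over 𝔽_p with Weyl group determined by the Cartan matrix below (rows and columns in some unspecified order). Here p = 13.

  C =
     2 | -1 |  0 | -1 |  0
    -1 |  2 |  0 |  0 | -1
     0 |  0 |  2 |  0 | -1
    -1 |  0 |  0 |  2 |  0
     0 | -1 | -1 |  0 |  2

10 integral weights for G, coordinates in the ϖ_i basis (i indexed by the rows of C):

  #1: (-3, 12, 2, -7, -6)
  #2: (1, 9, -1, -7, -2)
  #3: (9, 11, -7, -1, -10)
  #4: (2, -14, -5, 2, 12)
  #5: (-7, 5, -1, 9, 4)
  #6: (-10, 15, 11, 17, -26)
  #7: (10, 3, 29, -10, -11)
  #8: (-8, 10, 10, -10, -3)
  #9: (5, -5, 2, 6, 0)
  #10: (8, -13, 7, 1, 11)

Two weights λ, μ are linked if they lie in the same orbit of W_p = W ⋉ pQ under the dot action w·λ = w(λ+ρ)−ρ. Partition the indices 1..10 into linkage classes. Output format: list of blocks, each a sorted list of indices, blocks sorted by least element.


Cartan matrix: type A_5 (|W|=720); un-permuting the 5 rows.

W_13-reps of the 10 weights in Ā_13 (same 5-coord order as C):

    λ_1+ρ ↦ (6, 0, 2, 2, 3)
    λ_2+ρ ↦ (4, 5, 1, 2, 0)
    λ_3+ρ ↦ (2, 1, 0, 7, 3)
    λ_4+ρ ↦ (2, 1, 0, 7, 3)
    λ_5+ρ ↦ (6, 0, 2, 2, 3)
    λ_6+ρ ↦ (3, 0, 0, 4, 1)
    λ_7+ρ ↦ (2, 2, 3, 0, 2)
    λ_8+ρ ↦ (2, 2, 3, 0, 2)
    λ_9+ρ ↦ (2, 1, 0, 7, 3)
    λ_10+ρ ↦ (4, 5, 1, 2, 0)

Partition of {1..10} into 5 W_13-dot-orbits:

[[1, 5], [2, 10], [3, 4, 9], [6], [7, 8]]


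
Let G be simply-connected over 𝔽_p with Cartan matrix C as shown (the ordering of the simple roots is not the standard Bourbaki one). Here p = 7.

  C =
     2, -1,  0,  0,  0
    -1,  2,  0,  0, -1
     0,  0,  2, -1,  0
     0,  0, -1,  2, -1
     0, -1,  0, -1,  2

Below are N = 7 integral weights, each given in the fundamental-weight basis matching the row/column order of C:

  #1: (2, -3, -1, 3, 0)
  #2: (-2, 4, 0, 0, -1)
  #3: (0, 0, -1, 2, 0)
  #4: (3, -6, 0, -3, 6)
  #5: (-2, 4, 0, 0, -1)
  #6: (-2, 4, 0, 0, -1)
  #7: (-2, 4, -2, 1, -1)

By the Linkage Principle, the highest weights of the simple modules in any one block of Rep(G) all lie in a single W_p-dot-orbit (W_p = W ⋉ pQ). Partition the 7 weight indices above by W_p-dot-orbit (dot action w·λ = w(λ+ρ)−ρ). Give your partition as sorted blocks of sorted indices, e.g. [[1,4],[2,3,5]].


A_5 Cartan matrix, 5 simple roots permuted; ρ=(1,1,1,1,1).

Ā_7 reps of the 7 weights (A_5, coords as presented):

    1: (1, 1, 0, 3, 1)
    2: (1, 4, 1, 1, 0)
    3: (1, 1, 0, 3, 1)
    4: (1, 4, 1, 1, 0)
    5: (1, 4, 1, 1, 0)
    6: (1, 4, 1, 1, 0)
    7: (1, 4, 1, 1, 0)

2 distinct reps among the 7 weights ⇒ 2 W_7-linkage classes:

[[1, 3], [2, 4, 5, 6, 7]]


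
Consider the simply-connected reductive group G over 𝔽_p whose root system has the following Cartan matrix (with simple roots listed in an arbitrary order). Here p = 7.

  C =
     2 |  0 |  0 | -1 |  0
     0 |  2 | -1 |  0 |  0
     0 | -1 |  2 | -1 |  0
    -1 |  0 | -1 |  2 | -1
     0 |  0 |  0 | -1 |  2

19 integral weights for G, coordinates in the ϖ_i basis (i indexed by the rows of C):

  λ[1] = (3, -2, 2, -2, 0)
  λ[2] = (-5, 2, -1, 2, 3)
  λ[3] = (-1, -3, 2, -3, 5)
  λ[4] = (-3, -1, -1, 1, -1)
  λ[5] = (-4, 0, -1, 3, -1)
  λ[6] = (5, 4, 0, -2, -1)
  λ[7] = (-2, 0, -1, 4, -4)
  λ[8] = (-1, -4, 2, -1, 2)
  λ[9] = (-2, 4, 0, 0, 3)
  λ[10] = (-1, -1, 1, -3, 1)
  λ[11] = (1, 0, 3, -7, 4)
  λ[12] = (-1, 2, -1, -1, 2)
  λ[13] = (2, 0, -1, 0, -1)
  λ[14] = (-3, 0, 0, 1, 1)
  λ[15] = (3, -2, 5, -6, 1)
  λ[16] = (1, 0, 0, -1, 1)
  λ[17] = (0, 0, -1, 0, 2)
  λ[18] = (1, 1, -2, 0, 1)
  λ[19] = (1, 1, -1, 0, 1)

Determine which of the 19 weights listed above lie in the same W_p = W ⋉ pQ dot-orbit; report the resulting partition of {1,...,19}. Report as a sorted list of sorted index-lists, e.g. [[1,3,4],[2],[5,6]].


C ↔ D_5 under row/col permutation; |W(D_5)| = 1920.

λ_j+ρ reflected into Ā_7 (⟨·,θ^∨⟩≤7); 5-tuples as given:

    λ_1 → (3, 1, 0, 1, 0)
    λ_2 → (1, 0, 0, 2, 1)
    λ_3 → (1, 1, 0, 1, 3)
    λ_4 → (2, 0, 0, 0, 0)
    λ_5 → (3, 1, 0, 1, 0)
    λ_6 → (1, 1, 0, 1, 3)
    λ_7 → (1, 1, 0, 1, 3)
    λ_8 → (0, 3, 0, 0, 3)
    λ_9 → (3, 1, 0, 1, 0)
    λ_10 → (2, 0, 0, 0, 0)
    λ_11 → (3, 1, 0, 1, 0)
    λ_12 → (0, 3, 0, 0, 3)
    λ_13 → (3, 1, 0, 1, 0)
    λ_14 → (2, 1, 1, 0, 2)
    λ_15 → (1, 1, 0, 1, 3)
    λ_16 → (2, 1, 1, 0, 2)
    λ_17 → (1, 1, 0, 1, 3)
    λ_18 → (2, 1, 1, 0, 2)
    λ_19 → (2, 1, 1, 0, 2)

Grouping the 19 weights by Ā_7-representative: 6 linkage classes.

[[1, 5, 9, 11, 13], [2], [3, 6, 7, 15, 17], [4, 10], [8, 12], [14, 16, 18, 19]]


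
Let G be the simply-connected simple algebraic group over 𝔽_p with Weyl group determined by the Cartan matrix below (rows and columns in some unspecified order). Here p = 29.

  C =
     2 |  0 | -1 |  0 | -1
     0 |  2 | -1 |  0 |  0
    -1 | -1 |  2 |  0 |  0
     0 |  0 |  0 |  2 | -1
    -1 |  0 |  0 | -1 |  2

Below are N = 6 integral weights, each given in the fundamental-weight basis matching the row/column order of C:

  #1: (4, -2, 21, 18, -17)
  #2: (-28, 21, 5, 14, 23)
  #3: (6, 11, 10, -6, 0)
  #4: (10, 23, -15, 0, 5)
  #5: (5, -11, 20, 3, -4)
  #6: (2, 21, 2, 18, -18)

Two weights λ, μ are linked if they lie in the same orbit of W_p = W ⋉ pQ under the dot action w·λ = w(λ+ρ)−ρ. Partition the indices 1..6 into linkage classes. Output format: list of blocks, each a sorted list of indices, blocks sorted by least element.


Type A_5, rank 5, |W|=720; reorder rows/cols to standard.

Each λ_j+ρ reduced to Ā_29; 5-tuples below use C's row order:

  [1] (11, 0, 10, 2, 5)
  [2] (3, 10, 11, 1, 3)
  [3] (3, 10, 11, 1, 3)
  [4] (3, 10, 11, 1, 3)
  [5] (3, 10, 11, 1, 3)
  [6] (3, 10, 11, 1, 3)

The 6 indices split into 2 linkage classes (same alcove rep ⇔ same W_29-dot-orbit):

[[1], [2, 3, 4, 5, 6]]


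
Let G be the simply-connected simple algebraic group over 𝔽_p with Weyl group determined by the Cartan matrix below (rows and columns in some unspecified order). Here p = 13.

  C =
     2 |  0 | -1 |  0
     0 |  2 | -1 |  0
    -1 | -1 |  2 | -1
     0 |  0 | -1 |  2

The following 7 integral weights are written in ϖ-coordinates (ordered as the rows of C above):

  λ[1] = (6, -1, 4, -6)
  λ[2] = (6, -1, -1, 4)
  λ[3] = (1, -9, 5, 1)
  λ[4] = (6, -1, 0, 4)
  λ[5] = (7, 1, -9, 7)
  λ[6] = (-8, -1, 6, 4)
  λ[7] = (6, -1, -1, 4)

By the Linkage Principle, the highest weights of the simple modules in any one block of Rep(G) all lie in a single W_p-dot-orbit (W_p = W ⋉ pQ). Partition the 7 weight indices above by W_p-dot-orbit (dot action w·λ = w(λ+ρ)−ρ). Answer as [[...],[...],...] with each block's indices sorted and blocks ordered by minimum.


C ↔ D_4 under row/col permutation; |W(D_4)| = 192.

Folding the 7 weights λ_j+ρ into Ā_13 (reps in the given 4-coord order):

  [1] (7, 0, 0, 5)
  [2] (7, 0, 0, 5)
  [3] (0, 6, 2, 0)
  [4] (7, 0, 0, 5)
  [5] (0, 6, 2, 0)
  [6] (7, 0, 0, 5)
  [7] (7, 0, 0, 5)

These 7 weights hit 2 W_13-dot-orbits; sizes (5, 2):

[[1, 2, 4, 6, 7], [3, 5]]


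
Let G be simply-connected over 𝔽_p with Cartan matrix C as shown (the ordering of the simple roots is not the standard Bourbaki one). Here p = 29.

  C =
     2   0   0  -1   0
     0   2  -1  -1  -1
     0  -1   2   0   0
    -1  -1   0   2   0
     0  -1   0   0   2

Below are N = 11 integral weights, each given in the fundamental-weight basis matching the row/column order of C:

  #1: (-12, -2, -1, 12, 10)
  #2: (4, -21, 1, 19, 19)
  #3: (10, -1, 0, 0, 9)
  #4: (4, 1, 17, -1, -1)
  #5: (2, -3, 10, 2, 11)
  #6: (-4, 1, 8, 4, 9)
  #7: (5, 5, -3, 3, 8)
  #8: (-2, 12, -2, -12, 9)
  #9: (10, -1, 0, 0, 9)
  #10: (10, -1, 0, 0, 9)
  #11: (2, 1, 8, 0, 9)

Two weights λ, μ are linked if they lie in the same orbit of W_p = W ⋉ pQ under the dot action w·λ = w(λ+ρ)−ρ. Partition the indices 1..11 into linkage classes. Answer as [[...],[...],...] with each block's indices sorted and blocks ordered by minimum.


Cartan matrix: type D_5 (|W|=1920); un-permuting the 5 rows.

Ā_29 reps of the 11 weights (D_5, coords as presented):

  1: (11, 0, 1, 1, 10)
  2: (5, 2, 18, 0, 0)
  3: (11, 0, 1, 1, 10)
  4: (5, 2, 18, 0, 0)
  5: (3, 2, 9, 1, 10)
  6: (3, 2, 9, 1, 10)
  7: (6, 4, 2, 0, 9)
  8: (11, 0, 1, 1, 10)
  9: (11, 0, 1, 1, 10)
  10: (11, 0, 1, 1, 10)
  11: (3, 2, 9, 1, 10)

The 11 indices split into 4 linkage classes (same alcove rep ⇔ same W_29-dot-orbit):

[[1, 3, 8, 9, 10], [2, 4], [5, 6, 11], [7]]


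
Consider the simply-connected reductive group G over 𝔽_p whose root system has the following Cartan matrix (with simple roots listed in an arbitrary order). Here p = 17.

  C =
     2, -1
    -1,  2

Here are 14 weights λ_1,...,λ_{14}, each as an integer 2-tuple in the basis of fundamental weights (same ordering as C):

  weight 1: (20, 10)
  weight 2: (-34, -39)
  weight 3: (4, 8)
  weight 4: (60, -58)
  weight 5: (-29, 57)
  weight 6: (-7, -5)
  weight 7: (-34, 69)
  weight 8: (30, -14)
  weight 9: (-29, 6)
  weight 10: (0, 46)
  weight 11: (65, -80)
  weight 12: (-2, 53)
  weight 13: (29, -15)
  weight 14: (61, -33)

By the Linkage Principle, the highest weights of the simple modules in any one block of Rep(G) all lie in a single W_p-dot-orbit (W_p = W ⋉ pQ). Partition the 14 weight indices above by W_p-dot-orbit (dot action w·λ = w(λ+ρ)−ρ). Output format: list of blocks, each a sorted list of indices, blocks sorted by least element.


Type A_2, rank 2, |W|=6; reorder rows/cols to standard.

Folding the 14 weights λ_j+ρ into Ā_17 (reps in the given 2-coord order):

  λ_1+ρ ↦ (2, 4);  λ_2+ρ ↦ (3, 1);  λ_3+ρ ↦ (5, 9);  λ_4+ρ ↦ (4, 6);  λ_5+ρ ↦ (4, 6);  λ_6+ρ ↦ (4, 6);  λ_7+ρ ↦ (1, 2);  λ_8+ρ ↦ (3, 1);  λ_9+ρ ↦ (4, 6);  λ_10+ρ ↦ (3, 1);  λ_11+ρ ↦ (2, 4);  λ_12+ρ ↦ (1, 2);  λ_13+ρ ↦ (3, 1);  λ_14+ρ ↦ (2, 4)

Linkage partition of the 14 weights (5 classes, p=17):

[[1, 11, 14], [2, 8, 10, 13], [3], [4, 5, 6, 9], [7, 12]]


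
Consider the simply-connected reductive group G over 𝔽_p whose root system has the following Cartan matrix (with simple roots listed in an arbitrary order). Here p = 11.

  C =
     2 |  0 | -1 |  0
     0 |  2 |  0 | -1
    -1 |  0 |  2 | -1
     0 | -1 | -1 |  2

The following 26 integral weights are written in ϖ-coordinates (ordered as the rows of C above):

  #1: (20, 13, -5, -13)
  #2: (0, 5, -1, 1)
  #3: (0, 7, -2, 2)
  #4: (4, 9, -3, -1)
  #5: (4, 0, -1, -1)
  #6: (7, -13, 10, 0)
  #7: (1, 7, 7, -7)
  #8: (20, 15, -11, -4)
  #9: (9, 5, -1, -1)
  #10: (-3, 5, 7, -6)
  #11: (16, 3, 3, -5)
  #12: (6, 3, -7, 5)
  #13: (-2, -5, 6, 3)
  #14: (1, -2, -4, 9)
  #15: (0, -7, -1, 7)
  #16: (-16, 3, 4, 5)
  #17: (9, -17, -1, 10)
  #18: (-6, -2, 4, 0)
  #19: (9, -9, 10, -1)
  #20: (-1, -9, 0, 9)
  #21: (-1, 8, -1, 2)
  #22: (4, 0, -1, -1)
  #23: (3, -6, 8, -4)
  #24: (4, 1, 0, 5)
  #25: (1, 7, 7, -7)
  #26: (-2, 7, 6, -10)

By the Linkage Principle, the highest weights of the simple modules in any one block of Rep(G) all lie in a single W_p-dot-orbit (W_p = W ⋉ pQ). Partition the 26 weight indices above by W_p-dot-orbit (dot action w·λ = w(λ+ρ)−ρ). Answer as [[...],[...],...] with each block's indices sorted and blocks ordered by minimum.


Dynkin diagram of C (from the 6 off-diagonal −1 entries): A_4.

Folding the 26 weights λ_j+ρ into Ā_11 (reps in the given 4-coord order):

  [1] (2, 1, 1, 5) · [2] (1, 6, 0, 2) · [3] (0, 8, 1, 2) · [4] (1, 6, 0, 2) · [5] (5, 1, 0, 0) · [6] (0, 8, 1, 2) · [7] (1, 1, 2, 6) · [8] (1, 6, 0, 2) · [9] (5, 1, 0, 0) · [10] (2, 1, 1, 5) · [11] (1, 4, 6, 0) · [12] (1, 4, 6, 0) · [13] (1, 4, 6, 0) · [14] (1, 1, 2, 6) · [15] (1, 6, 0, 2) · [16] (1, 4, 6, 0) · [17] (5, 1, 0, 0) · [18] (5, 1, 0, 0) · [19] (0, 8, 1, 2) · [20] (0, 8, 1, 2) · [21] (0, 8, 1, 2) · [22] (5, 1, 0, 0) · [23] (2, 1, 1, 5) · [24] (2, 1, 1, 5) · [25] (1, 1, 2, 6) · [26] (2, 1, 1, 5)

The 26 indices split into 6 linkage classes (same alcove rep ⇔ same W_11-dot-orbit):

[[1, 10, 23, 24, 26], [2, 4, 8, 15], [3, 6, 19, 20, 21], [5, 9, 17, 18, 22], [7, 14, 25], [11, 12, 13, 16]]
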